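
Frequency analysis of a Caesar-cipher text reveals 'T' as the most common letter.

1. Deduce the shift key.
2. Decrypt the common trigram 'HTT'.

Step 1: In English, 'E' is the most frequent letter (12.7%).
Step 2: The most frequent ciphertext letter is 'T' (position 19).
Step 3: Shift = (19 - 4) mod 26 = 15.
Step 4: Decrypt 'HTT' by shifting back 15:
  H -> S
  T -> E
  T -> E
Step 5: 'HTT' decrypts to 'SEE'.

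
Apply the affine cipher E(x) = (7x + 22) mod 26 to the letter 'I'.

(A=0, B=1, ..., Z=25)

Step 1: Convert 'I' to number: x = 8.
Step 2: E(8) = (7 * 8 + 22) mod 26 = 78 mod 26 = 0.
Step 3: Convert 0 back to letter: A.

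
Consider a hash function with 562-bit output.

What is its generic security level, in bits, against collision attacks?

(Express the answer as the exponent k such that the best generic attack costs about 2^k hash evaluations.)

Step 1: The hash has a 562-bit output.
Step 2: Collision resistance means it should be infeasible to find any x != y with h(x) = h(y).
By the birthday bound, a generic collision search succeeds after about sqrt(2^562) = 2^(562/2) = 2^281 evaluations.
Step 3: Security level = 281 bits.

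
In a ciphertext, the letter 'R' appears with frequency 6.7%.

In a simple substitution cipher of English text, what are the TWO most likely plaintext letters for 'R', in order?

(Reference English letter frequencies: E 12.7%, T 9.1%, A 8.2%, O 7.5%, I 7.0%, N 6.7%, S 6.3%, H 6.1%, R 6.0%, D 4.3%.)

Step 1: Observed frequency of 'R' is 6.7%.
Step 2: Compute distances to each reference frequency and sort:
  N (6.7%): difference = 0.0% <-- BEST
  I (7.0%): difference = 0.3% <-- RUNNER-UP
  S (6.3%): difference = 0.4%
  H (6.1%): difference = 0.6%
  R (6.0%): difference = 0.7%
Step 3: Most likely is 'N' (6.7%, diff 0.0%); second most likely is 'I' (7.0%, diff 0.3%).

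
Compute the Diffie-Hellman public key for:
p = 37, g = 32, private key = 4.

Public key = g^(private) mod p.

Step 1: A = g^a mod p = 32^4 mod 37.
  32^1 mod 37 = 32
  32^2 mod 37 = (32 * 32) mod 37 = 25
  32^3 mod 37 = (25 * 32) mod 37 = 23
  32^4 mod 37 = (23 * 32) mod 37 = 33
Result: A = 33.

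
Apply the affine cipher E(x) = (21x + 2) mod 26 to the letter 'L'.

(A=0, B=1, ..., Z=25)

Step 1: Convert 'L' to number: x = 11.
Step 2: E(11) = (21 * 11 + 2) mod 26 = 233 mod 26 = 25.
Step 3: Convert 25 back to letter: Z.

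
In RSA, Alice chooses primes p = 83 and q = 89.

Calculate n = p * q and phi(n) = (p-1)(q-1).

Step 1: n = p * q = 83 * 89 = 7387.
Step 2: phi(n) = (p-1)(q-1) = 82 * 88 = 7216.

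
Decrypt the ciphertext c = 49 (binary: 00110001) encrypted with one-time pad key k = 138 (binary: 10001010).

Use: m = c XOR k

Step 1: XOR ciphertext with key:
  Ciphertext: 00110001
  Key:        10001010
  XOR:        10111011
Step 2: Plaintext = 10111011 = 187 in decimal.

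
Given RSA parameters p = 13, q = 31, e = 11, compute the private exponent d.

Step 1: n = 13 * 31 = 403.
Step 2: phi(n) = 12 * 30 = 360.
Step 3: Find d such that 11 * d = 1 (mod 360).
Step 4: d = 11^(-1) mod 360 = 131.
Verification: 11 * 131 = 1441 = 4 * 360 + 1.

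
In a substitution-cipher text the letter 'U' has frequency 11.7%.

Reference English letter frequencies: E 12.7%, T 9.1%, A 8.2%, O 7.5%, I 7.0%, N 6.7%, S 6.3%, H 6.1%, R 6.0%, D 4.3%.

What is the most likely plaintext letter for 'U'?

Step 1: The observed frequency is 11.7%.
Step 2: Compare with English frequencies:
  E: 12.7% (difference: 1.0%) <-- closest
  T: 9.1% (difference: 2.6%)
  A: 8.2% (difference: 3.5%)
  O: 7.5% (difference: 4.2%)
  I: 7.0% (difference: 4.7%)
  N: 6.7% (difference: 5.0%)
  S: 6.3% (difference: 5.4%)
  H: 6.1% (difference: 5.6%)
  R: 6.0% (difference: 5.7%)
  D: 4.3% (difference: 7.4%)
Step 3: 'U' most likely represents 'E' (frequency 12.7%).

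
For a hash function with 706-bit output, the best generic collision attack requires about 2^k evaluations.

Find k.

Step 1: The hash has a 706-bit output.
Step 2: Collision resistance means it should be infeasible to find any x != y with h(x) = h(y).
By the birthday bound, a generic collision search succeeds after about sqrt(2^706) = 2^(706/2) = 2^353 evaluations.
Step 3: Security level = 353 bits.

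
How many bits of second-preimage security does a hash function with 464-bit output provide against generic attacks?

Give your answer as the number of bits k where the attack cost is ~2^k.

Step 1: The hash has a 464-bit output.
Step 2: Second-preimage resistance means: given a specific input x, it should be infeasible to find a different y with h(y) = h(x).
With a 464-bit output, a generic search for a second preimage costs about 2^464 evaluations (each trial matches the fixed target with probability 2^-464).
Step 3: Security level = 464 bits.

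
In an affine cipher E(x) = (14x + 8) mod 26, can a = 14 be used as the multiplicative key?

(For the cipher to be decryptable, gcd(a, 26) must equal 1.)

Step 1: Compute gcd(14, 26).
Step 2: gcd(14, 26) = 2.
Since gcd = 2 != 1, 14 shares a common factor with 26, so it cannot be used.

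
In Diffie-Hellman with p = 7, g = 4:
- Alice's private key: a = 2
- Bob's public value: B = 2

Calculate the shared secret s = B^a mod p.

Step 1: s = B^a mod p = 2^2 mod 7.
  2^1 mod 7 = 2
  2^2 mod 7 = (2 * 2) mod 7 = 4
Result: shared secret = 4.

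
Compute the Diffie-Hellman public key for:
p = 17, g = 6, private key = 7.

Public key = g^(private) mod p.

Step 1: A = g^a mod p = 6^7 mod 17.
  6^1 mod 17 = 6
  6^2 mod 17 = (6 * 6) mod 17 = 2
  6^3 mod 17 = (2 * 6) mod 17 = 12
  6^4 mod 17 = (12 * 6) mod 17 = 4
  6^5 mod 17 = (4 * 6) mod 17 = 7
  6^6 mod 17 = (7 * 6) mod 17 = 8
  6^7 mod 17 = (8 * 6) mod 17 = 14
Result: A = 14.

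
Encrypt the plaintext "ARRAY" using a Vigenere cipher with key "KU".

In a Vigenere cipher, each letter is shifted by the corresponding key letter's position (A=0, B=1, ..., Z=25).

Step 1: Repeat key to match plaintext length:
  Plaintext: ARRAY
  Key:       KUKUK
Step 2: Encrypt each letter:
  A(0) + K(10) = (0+10) mod 26 = 10 = K
  R(17) + U(20) = (17+20) mod 26 = 11 = L
  R(17) + K(10) = (17+10) mod 26 = 1 = B
  A(0) + U(20) = (0+20) mod 26 = 20 = U
  Y(24) + K(10) = (24+10) mod 26 = 8 = I
Ciphertext: KLBUI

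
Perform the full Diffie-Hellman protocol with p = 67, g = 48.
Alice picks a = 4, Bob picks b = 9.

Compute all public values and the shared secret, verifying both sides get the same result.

Step 1: A = g^a mod p = 48^4 mod 67 = 6.
Step 2: B = g^b mod p = 48^9 mod 67 = 53.
Step 3: Alice computes s = B^a mod p = 53^4 mod 67 = 25.
Step 4: Bob computes s = A^b mod p = 6^9 mod 67 = 25.
Both sides agree: shared secret = 25.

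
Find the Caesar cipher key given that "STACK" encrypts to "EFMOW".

Step 1: Compare first letters: S (position 18) -> E (position 4).
Step 2: Shift = (4 - 18) mod 26 = 12.
The shift value is 12.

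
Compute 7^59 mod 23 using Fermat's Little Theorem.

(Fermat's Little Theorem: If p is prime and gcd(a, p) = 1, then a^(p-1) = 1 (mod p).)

Step 1: Since 23 is prime, by Fermat's Little Theorem: 7^22 = 1 (mod 23).
Step 2: Reduce exponent: 59 mod 22 = 15.
Step 3: So 7^59 = 7^15 (mod 23).
Step 4: 7^15 mod 23 = 14.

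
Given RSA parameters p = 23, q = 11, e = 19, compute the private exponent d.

Step 1: n = 23 * 11 = 253.
Step 2: phi(n) = 22 * 10 = 220.
Step 3: Find d such that 19 * d = 1 (mod 220).
Step 4: d = 19^(-1) mod 220 = 139.
Verification: 19 * 139 = 2641 = 12 * 220 + 1.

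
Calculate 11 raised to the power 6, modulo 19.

Step 1: Compute 11^6 mod 19 step by step, reducing modulo 19 at each step.
  11^1 mod 19 = 11
  11^2 mod 19 = (11 * 11) mod 19 = 7
  11^3 mod 19 = (7 * 11) mod 19 = 1
  11^4 mod 19 = (1 * 11) mod 19 = 11
  11^5 mod 19 = (11 * 11) mod 19 = 7
  11^6 mod 19 = (7 * 11) mod 19 = 1
Step 2: Result = 1.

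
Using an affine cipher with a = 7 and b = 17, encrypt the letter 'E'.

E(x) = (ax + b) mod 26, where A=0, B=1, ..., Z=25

Step 1: Convert 'E' to number: x = 4.
Step 2: E(4) = (7 * 4 + 17) mod 26 = 45 mod 26 = 19.
Step 3: Convert 19 back to letter: T.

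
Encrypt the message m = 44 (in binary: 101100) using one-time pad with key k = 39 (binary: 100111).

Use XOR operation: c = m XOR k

Step 1: Write out the XOR operation bit by bit:
  Message: 101100
  Key:     100111
  XOR:     001011
Step 2: Convert to decimal: 001011 = 11.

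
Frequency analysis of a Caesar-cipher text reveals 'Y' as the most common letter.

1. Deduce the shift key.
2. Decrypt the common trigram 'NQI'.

Step 1: In English, 'E' is the most frequent letter (12.7%).
Step 2: The most frequent ciphertext letter is 'Y' (position 24).
Step 3: Shift = (24 - 4) mod 26 = 20.
Step 4: Decrypt 'NQI' by shifting back 20:
  N -> T
  Q -> W
  I -> O
Step 5: 'NQI' decrypts to 'TWO'.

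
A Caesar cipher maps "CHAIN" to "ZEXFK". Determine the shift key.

Step 1: Compare first letters: C (position 2) -> Z (position 25).
Step 2: Shift = (25 - 2) mod 26 = 23.
The shift value is 23.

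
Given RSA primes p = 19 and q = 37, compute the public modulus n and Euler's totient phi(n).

Step 1: n = p * q = 19 * 37 = 703.
Step 2: phi(n) = (p-1)(q-1) = 18 * 36 = 648.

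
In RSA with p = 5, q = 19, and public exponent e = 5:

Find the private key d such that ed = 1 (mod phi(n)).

Step 1: n = 5 * 19 = 95.
Step 2: phi(n) = 4 * 18 = 72.
Step 3: Find d such that 5 * d = 1 (mod 72).
Step 4: d = 5^(-1) mod 72 = 29.
Verification: 5 * 29 = 145 = 2 * 72 + 1.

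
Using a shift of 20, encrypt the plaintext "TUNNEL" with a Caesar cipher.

Step 1: For each letter, shift forward by 20 positions (mod 26).
  T (position 19) -> position (19+20) mod 26 = 13 -> N
  U (position 20) -> position (20+20) mod 26 = 14 -> O
  N (position 13) -> position (13+20) mod 26 = 7 -> H
  N (position 13) -> position (13+20) mod 26 = 7 -> H
  E (position 4) -> position (4+20) mod 26 = 24 -> Y
  L (position 11) -> position (11+20) mod 26 = 5 -> F
Result: NOHHYF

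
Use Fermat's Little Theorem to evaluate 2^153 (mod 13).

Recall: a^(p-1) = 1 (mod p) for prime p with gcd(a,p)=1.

Step 1: Since 13 is prime, by Fermat's Little Theorem: 2^12 = 1 (mod 13).
Step 2: Reduce exponent: 153 mod 12 = 9.
Step 3: So 2^153 = 2^9 (mod 13).
Step 4: 2^9 mod 13 = 5.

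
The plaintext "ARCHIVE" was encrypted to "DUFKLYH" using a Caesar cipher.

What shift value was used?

Step 1: Compare first letters: A (position 0) -> D (position 3).
Step 2: Shift = (3 - 0) mod 26 = 3.
The shift value is 3.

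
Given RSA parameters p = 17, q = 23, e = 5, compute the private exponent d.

Step 1: n = 17 * 23 = 391.
Step 2: phi(n) = 16 * 22 = 352.
Step 3: Find d such that 5 * d = 1 (mod 352).
Step 4: d = 5^(-1) mod 352 = 141.
Verification: 5 * 141 = 705 = 2 * 352 + 1.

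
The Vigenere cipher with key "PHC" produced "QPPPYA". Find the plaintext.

Step 1: Extend key: PHCPHC
Step 2: Decrypt each letter (c - k) mod 26:
  Q(16) - P(15) = (16-15) mod 26 = 1 = B
  P(15) - H(7) = (15-7) mod 26 = 8 = I
  P(15) - C(2) = (15-2) mod 26 = 13 = N
  P(15) - P(15) = (15-15) mod 26 = 0 = A
  Y(24) - H(7) = (24-7) mod 26 = 17 = R
  A(0) - C(2) = (0-2) mod 26 = 24 = Y
Plaintext: BINARY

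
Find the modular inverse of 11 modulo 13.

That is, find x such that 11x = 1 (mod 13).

Step 1: We need x such that 11 * x = 1 (mod 13).
Step 2: Using the extended Euclidean algorithm or trial:
  11 * 6 = 66 = 5 * 13 + 1.
Step 3: Since 66 mod 13 = 1, the inverse is x = 6.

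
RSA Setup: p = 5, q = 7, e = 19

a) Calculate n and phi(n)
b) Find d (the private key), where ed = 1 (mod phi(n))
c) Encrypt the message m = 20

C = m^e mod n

Step 1: n = 5 * 7 = 35.
Step 2: phi(n) = (5-1)(7-1) = 4 * 6 = 24.
Step 3: Find d = 19^(-1) mod 24 = 19.
  Verify: 19 * 19 = 361 = 1 (mod 24).
Step 4: C = 20^19 mod 35 = 20.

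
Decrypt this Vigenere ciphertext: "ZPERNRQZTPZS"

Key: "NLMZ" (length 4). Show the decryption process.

Step 1: Key 'NLMZ' has length 4. Extended key: NLMZNLMZNLMZ
Step 2: Decrypt each position:
  Z(25) - N(13) = 12 = M
  P(15) - L(11) = 4 = E
  E(4) - M(12) = 18 = S
  R(17) - Z(25) = 18 = S
  N(13) - N(13) = 0 = A
  R(17) - L(11) = 6 = G
  Q(16) - M(12) = 4 = E
  Z(25) - Z(25) = 0 = A
  T(19) - N(13) = 6 = G
  P(15) - L(11) = 4 = E
  Z(25) - M(12) = 13 = N
  S(18) - Z(25) = 19 = T
Plaintext: MESSAGEAGENT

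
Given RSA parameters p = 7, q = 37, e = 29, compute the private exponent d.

Step 1: n = 7 * 37 = 259.
Step 2: phi(n) = 6 * 36 = 216.
Step 3: Find d such that 29 * d = 1 (mod 216).
Step 4: d = 29^(-1) mod 216 = 149.
Verification: 29 * 149 = 4321 = 20 * 216 + 1.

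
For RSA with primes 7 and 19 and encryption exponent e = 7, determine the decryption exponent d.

Step 1: n = 7 * 19 = 133.
Step 2: phi(n) = 6 * 18 = 108.
Step 3: Find d such that 7 * d = 1 (mod 108).
Step 4: d = 7^(-1) mod 108 = 31.
Verification: 7 * 31 = 217 = 2 * 108 + 1.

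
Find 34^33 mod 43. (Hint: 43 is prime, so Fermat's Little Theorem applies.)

Step 1: Since 43 is prime, by Fermat's Little Theorem: 34^42 = 1 (mod 43).
Step 2: Reduce exponent: 33 mod 42 = 33.
Step 3: So 34^33 = 34^33 (mod 43).
Step 4: 34^33 mod 43 = 27.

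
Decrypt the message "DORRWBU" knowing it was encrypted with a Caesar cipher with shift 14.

Step 1: Reverse the shift by subtracting 14 from each letter position.
  D (position 3) -> position (3-14) mod 26 = 15 -> P
  O (position 14) -> position (14-14) mod 26 = 0 -> A
  R (position 17) -> position (17-14) mod 26 = 3 -> D
  R (position 17) -> position (17-14) mod 26 = 3 -> D
  W (position 22) -> position (22-14) mod 26 = 8 -> I
  B (position 1) -> position (1-14) mod 26 = 13 -> N
  U (position 20) -> position (20-14) mod 26 = 6 -> G
Decrypted message: PADDING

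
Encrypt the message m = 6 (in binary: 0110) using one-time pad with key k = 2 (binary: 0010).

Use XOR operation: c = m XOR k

Step 1: Write out the XOR operation bit by bit:
  Message: 0110
  Key:     0010
  XOR:     0100
Step 2: Convert to decimal: 0100 = 4.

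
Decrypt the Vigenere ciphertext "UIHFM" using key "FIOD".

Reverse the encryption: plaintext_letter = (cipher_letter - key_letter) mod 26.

Step 1: Extend key: FIODF
Step 2: Decrypt each letter (c - k) mod 26:
  U(20) - F(5) = (20-5) mod 26 = 15 = P
  I(8) - I(8) = (8-8) mod 26 = 0 = A
  H(7) - O(14) = (7-14) mod 26 = 19 = T
  F(5) - D(3) = (5-3) mod 26 = 2 = C
  M(12) - F(5) = (12-5) mod 26 = 7 = H
Plaintext: PATCH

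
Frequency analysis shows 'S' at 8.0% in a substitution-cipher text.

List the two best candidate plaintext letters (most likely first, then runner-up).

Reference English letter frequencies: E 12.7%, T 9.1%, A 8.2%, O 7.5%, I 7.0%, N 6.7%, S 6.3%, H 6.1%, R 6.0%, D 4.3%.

Step 1: Observed frequency of 'S' is 8.0%.
Step 2: Compute distances to each reference frequency and sort:
  A (8.2%): difference = 0.2% <-- BEST
  O (7.5%): difference = 0.5% <-- RUNNER-UP
  I (7.0%): difference = 1.0%
  T (9.1%): difference = 1.1%
  N (6.7%): difference = 1.3%
Step 3: Most likely is 'A' (8.2%, diff 0.2%); second most likely is 'O' (7.5%, diff 0.5%).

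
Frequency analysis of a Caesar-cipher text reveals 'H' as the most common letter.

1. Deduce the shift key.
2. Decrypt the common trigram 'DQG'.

Step 1: In English, 'E' is the most frequent letter (12.7%).
Step 2: The most frequent ciphertext letter is 'H' (position 7).
Step 3: Shift = (7 - 4) mod 26 = 3.
Step 4: Decrypt 'DQG' by shifting back 3:
  D -> A
  Q -> N
  G -> D
Step 5: 'DQG' decrypts to 'AND'.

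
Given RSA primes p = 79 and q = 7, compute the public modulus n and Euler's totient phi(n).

Step 1: n = p * q = 79 * 7 = 553.
Step 2: phi(n) = (p-1)(q-1) = 78 * 6 = 468.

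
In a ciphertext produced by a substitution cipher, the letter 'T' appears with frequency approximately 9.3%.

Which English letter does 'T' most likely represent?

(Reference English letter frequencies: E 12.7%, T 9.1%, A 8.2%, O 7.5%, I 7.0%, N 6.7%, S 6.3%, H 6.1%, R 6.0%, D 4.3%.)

Step 1: The observed frequency is 9.3%.
Step 2: Compare with English frequencies:
  E: 12.7% (difference: 3.4%)
  T: 9.1% (difference: 0.2%) <-- closest
  A: 8.2% (difference: 1.1%)
  O: 7.5% (difference: 1.8%)
  I: 7.0% (difference: 2.3%)
  N: 6.7% (difference: 2.6%)
  S: 6.3% (difference: 3.0%)
  H: 6.1% (difference: 3.2%)
  R: 6.0% (difference: 3.3%)
  D: 4.3% (difference: 5.0%)
Step 3: 'T' most likely represents 'T' (frequency 9.1%).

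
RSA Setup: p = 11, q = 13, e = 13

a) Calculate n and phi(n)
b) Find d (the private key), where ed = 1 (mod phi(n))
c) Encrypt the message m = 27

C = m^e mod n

Step 1: n = 11 * 13 = 143.
Step 2: phi(n) = (11-1)(13-1) = 10 * 12 = 120.
Step 3: Find d = 13^(-1) mod 120 = 37.
  Verify: 13 * 37 = 481 = 1 (mod 120).
Step 4: C = 27^13 mod 143 = 92.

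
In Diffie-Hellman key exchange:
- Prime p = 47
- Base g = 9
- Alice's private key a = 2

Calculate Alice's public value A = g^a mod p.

Step 1: A = g^a mod p = 9^2 mod 47.
  9^1 mod 47 = 9
  9^2 mod 47 = (9 * 9) mod 47 = 34
Result: A = 34.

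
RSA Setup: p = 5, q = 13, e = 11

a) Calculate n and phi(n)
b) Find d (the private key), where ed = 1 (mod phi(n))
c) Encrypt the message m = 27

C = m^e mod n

Step 1: n = 5 * 13 = 65.
Step 2: phi(n) = (5-1)(13-1) = 4 * 12 = 48.
Step 3: Find d = 11^(-1) mod 48 = 35.
  Verify: 11 * 35 = 385 = 1 (mod 48).
Step 4: C = 27^11 mod 65 = 53.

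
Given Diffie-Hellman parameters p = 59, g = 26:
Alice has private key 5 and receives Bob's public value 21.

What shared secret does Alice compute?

Step 1: s = B^a mod p = 21^5 mod 59.
  21^1 mod 59 = 21
  21^2 mod 59 = (21 * 21) mod 59 = 28
  21^3 mod 59 = (28 * 21) mod 59 = 57
  21^4 mod 59 = (57 * 21) mod 59 = 17
  21^5 mod 59 = (17 * 21) mod 59 = 3
Result: shared secret = 3.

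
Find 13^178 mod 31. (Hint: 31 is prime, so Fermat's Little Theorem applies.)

Step 1: Since 31 is prime, by Fermat's Little Theorem: 13^30 = 1 (mod 31).
Step 2: Reduce exponent: 178 mod 30 = 28.
Step 3: So 13^178 = 13^28 (mod 31).
Step 4: 13^28 mod 31 = 20.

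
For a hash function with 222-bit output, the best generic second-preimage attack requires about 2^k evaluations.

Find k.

Step 1: The hash has a 222-bit output.
Step 2: Second-preimage resistance means: given a specific input x, it should be infeasible to find a different y with h(y) = h(x).
With a 222-bit output, a generic search for a second preimage costs about 2^222 evaluations (each trial matches the fixed target with probability 2^-222).
Step 3: Security level = 222 bits.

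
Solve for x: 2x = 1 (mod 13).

Step 1: We need x such that 2 * x = 1 (mod 13).
Step 2: Using the extended Euclidean algorithm or trial:
  2 * 7 = 14 = 1 * 13 + 1.
Step 3: Since 14 mod 13 = 1, the inverse is x = 7.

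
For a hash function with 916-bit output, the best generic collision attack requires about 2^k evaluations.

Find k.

Step 1: The hash has a 916-bit output.
Step 2: Collision resistance means it should be infeasible to find any x != y with h(x) = h(y).
By the birthday bound, a generic collision search succeeds after about sqrt(2^916) = 2^(916/2) = 2^458 evaluations.
Step 3: Security level = 458 bits.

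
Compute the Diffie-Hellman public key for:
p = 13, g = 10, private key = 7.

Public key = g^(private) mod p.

Step 1: A = g^a mod p = 10^7 mod 13.
  10^1 mod 13 = 10
  10^2 mod 13 = (10 * 10) mod 13 = 9
  10^3 mod 13 = (9 * 10) mod 13 = 12
  10^4 mod 13 = (12 * 10) mod 13 = 3
  10^5 mod 13 = (3 * 10) mod 13 = 4
  10^6 mod 13 = (4 * 10) mod 13 = 1
  10^7 mod 13 = (1 * 10) mod 13 = 10
Result: A = 10.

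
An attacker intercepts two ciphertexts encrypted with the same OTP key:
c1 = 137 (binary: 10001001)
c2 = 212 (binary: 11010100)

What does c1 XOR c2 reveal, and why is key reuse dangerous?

Step 1: c1 XOR c2 = (m1 XOR k) XOR (m2 XOR k).
Step 2: By XOR associativity/commutativity: = m1 XOR m2 XOR k XOR k = m1 XOR m2.
Step 3: 10001001 XOR 11010100 = 01011101 = 93.
Step 4: The key cancels out! An attacker learns m1 XOR m2 = 93, revealing the relationship between plaintexts.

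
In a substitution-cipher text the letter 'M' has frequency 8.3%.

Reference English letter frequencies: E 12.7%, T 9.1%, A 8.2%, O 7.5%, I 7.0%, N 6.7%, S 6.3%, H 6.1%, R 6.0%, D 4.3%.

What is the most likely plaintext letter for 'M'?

Step 1: The observed frequency is 8.3%.
Step 2: Compare with English frequencies:
  E: 12.7% (difference: 4.4%)
  T: 9.1% (difference: 0.8%)
  A: 8.2% (difference: 0.1%) <-- closest
  O: 7.5% (difference: 0.8%)
  I: 7.0% (difference: 1.3%)
  N: 6.7% (difference: 1.6%)
  S: 6.3% (difference: 2.0%)
  H: 6.1% (difference: 2.2%)
  R: 6.0% (difference: 2.3%)
  D: 4.3% (difference: 4.0%)
Step 3: 'M' most likely represents 'A' (frequency 8.2%).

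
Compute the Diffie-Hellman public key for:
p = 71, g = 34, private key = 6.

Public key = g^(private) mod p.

Step 1: A = g^a mod p = 34^6 mod 71.
  34^1 mod 71 = 34
  34^2 mod 71 = (34 * 34) mod 71 = 20
  34^3 mod 71 = (20 * 34) mod 71 = 41
  34^4 mod 71 = (41 * 34) mod 71 = 45
  34^5 mod 71 = (45 * 34) mod 71 = 39
  34^6 mod 71 = (39 * 34) mod 71 = 48
Result: A = 48.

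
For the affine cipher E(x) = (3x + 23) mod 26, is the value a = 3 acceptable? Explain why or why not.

Step 1: Compute gcd(3, 26).
Step 2: gcd(3, 26) = 1.
Since gcd = 1, 3 is coprime with 26, so it is a valid key.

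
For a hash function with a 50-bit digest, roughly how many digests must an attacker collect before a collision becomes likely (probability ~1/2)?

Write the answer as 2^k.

Step 1: The birthday paradox gives collision probability ~50% after sqrt(2^n) = 2^(n/2) hashes.
Step 2: For 50-bit output: 2^(50/2) = 2^25.
Step 3: Approximately 2^25 hash computations needed.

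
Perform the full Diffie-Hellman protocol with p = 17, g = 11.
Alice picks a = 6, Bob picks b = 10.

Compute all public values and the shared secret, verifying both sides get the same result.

Step 1: A = g^a mod p = 11^6 mod 17 = 8.
Step 2: B = g^b mod p = 11^10 mod 17 = 15.
Step 3: Alice computes s = B^a mod p = 15^6 mod 17 = 13.
Step 4: Bob computes s = A^b mod p = 8^10 mod 17 = 13.
Both sides agree: shared secret = 13.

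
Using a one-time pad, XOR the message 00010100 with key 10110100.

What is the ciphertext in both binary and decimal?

Step 1: Write out the XOR operation bit by bit:
  Message: 00010100
  Key:     10110100
  XOR:     10100000
Step 2: Convert to decimal: 10100000 = 160.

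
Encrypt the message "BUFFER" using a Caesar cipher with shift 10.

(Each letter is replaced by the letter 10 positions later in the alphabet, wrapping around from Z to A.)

Step 1: For each letter, shift forward by 10 positions (mod 26).
  B (position 1) -> position (1+10) mod 26 = 11 -> L
  U (position 20) -> position (20+10) mod 26 = 4 -> E
  F (position 5) -> position (5+10) mod 26 = 15 -> P
  F (position 5) -> position (5+10) mod 26 = 15 -> P
  E (position 4) -> position (4+10) mod 26 = 14 -> O
  R (position 17) -> position (17+10) mod 26 = 1 -> B
Result: LEPPOB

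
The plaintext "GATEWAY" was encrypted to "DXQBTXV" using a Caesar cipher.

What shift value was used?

Step 1: Compare first letters: G (position 6) -> D (position 3).
Step 2: Shift = (3 - 6) mod 26 = 23.
The shift value is 23.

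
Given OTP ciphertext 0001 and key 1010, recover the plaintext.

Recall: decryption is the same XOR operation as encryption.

Step 1: XOR ciphertext with key:
  Ciphertext: 0001
  Key:        1010
  XOR:        1011
Step 2: Plaintext = 1011 = 11 in decimal.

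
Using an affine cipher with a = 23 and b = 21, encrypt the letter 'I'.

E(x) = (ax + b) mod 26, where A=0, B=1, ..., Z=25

Step 1: Convert 'I' to number: x = 8.
Step 2: E(8) = (23 * 8 + 21) mod 26 = 205 mod 26 = 23.
Step 3: Convert 23 back to letter: X.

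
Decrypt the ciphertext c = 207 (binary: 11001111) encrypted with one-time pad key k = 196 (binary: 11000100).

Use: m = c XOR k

Step 1: XOR ciphertext with key:
  Ciphertext: 11001111
  Key:        11000100
  XOR:        00001011
Step 2: Plaintext = 00001011 = 11 in decimal.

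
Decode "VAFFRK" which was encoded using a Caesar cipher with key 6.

Step 1: Reverse the shift by subtracting 6 from each letter position.
  V (position 21) -> position (21-6) mod 26 = 15 -> P
  A (position 0) -> position (0-6) mod 26 = 20 -> U
  F (position 5) -> position (5-6) mod 26 = 25 -> Z
  F (position 5) -> position (5-6) mod 26 = 25 -> Z
  R (position 17) -> position (17-6) mod 26 = 11 -> L
  K (position 10) -> position (10-6) mod 26 = 4 -> E
Decrypted message: PUZZLE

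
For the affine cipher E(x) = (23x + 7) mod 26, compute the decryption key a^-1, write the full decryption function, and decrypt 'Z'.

Step 1: Find a^-1, the modular inverse of 23 mod 26.
Step 2: We need 23 * a^-1 = 1 (mod 26).
Step 3: 23 * 17 = 391 = 15 * 26 + 1, so a^-1 = 17.
Step 4: D(y) = 17(y - 7) mod 26.
Step 5: Apply to 'Z' (y = 25): D(25) = 17 * (25 - 7) mod 26 = 17 * 18 mod 26 = 20 -> 'U'.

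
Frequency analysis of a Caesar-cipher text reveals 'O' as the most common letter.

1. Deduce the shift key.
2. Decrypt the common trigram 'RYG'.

Step 1: In English, 'E' is the most frequent letter (12.7%).
Step 2: The most frequent ciphertext letter is 'O' (position 14).
Step 3: Shift = (14 - 4) mod 26 = 10.
Step 4: Decrypt 'RYG' by shifting back 10:
  R -> H
  Y -> O
  G -> W
Step 5: 'RYG' decrypts to 'HOW'.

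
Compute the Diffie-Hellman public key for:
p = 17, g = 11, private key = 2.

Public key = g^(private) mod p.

Step 1: A = g^a mod p = 11^2 mod 17.
  11^1 mod 17 = 11
  11^2 mod 17 = (11 * 11) mod 17 = 2
Result: A = 2.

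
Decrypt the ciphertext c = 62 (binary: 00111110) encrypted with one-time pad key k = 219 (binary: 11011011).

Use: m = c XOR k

Step 1: XOR ciphertext with key:
  Ciphertext: 00111110
  Key:        11011011
  XOR:        11100101
Step 2: Plaintext = 11100101 = 229 in decimal.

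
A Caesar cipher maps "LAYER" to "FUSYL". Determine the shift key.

Step 1: Compare first letters: L (position 11) -> F (position 5).
Step 2: Shift = (5 - 11) mod 26 = 20.
The shift value is 20.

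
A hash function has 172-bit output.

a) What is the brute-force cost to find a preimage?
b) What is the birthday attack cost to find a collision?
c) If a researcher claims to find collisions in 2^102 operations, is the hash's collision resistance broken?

Step 1: Preimage resistance requires brute-force of 2^172 operations.
Step 2: Collision resistance (birthday bound) = 2^(172/2) = 2^86.
Step 3: The claimed attack costs 2^102 operations.
Step 4: Since 2^102 >= 2^86, the claimed attack is no faster than the generic birthday attack, so this does not break collision resistance.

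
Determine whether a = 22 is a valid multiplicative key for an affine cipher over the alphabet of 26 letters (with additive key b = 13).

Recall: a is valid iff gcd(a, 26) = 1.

Step 1: Compute gcd(22, 26).
Step 2: gcd(22, 26) = 2.
Since gcd = 2 != 1, 22 shares a common factor with 26, so it cannot be used.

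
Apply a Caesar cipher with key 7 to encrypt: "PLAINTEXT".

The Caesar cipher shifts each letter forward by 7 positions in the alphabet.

Step 1: For each letter, shift forward by 7 positions (mod 26).
  P (position 15) -> position (15+7) mod 26 = 22 -> W
  L (position 11) -> position (11+7) mod 26 = 18 -> S
  A (position 0) -> position (0+7) mod 26 = 7 -> H
  I (position 8) -> position (8+7) mod 26 = 15 -> P
  N (position 13) -> position (13+7) mod 26 = 20 -> U
  T (position 19) -> position (19+7) mod 26 = 0 -> A
  E (position 4) -> position (4+7) mod 26 = 11 -> L
  X (position 23) -> position (23+7) mod 26 = 4 -> E
  T (position 19) -> position (19+7) mod 26 = 0 -> A
Result: WSHPUALEA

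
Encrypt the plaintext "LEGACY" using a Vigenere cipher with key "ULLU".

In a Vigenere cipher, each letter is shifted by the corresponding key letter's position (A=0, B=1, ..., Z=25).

Step 1: Repeat key to match plaintext length:
  Plaintext: LEGACY
  Key:       ULLUUL
Step 2: Encrypt each letter:
  L(11) + U(20) = (11+20) mod 26 = 5 = F
  E(4) + L(11) = (4+11) mod 26 = 15 = P
  G(6) + L(11) = (6+11) mod 26 = 17 = R
  A(0) + U(20) = (0+20) mod 26 = 20 = U
  C(2) + U(20) = (2+20) mod 26 = 22 = W
  Y(24) + L(11) = (24+11) mod 26 = 9 = J
Ciphertext: FPRUWJ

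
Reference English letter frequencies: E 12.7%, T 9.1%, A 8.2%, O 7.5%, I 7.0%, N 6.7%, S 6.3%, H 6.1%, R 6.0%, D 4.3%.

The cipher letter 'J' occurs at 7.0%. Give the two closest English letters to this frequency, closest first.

Step 1: Observed frequency of 'J' is 7.0%.
Step 2: Compute distances to each reference frequency and sort:
  I (7.0%): difference = 0.0% <-- BEST
  N (6.7%): difference = 0.3% <-- RUNNER-UP
  O (7.5%): difference = 0.5%
  S (6.3%): difference = 0.7%
  H (6.1%): difference = 0.9%
Step 3: Most likely is 'I' (7.0%, diff 0.0%); second most likely is 'N' (6.7%, diff 0.3%).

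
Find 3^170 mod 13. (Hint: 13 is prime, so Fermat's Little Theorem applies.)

Step 1: Since 13 is prime, by Fermat's Little Theorem: 3^12 = 1 (mod 13).
Step 2: Reduce exponent: 170 mod 12 = 2.
Step 3: So 3^170 = 3^2 (mod 13).
Step 4: 3^2 mod 13 = 9.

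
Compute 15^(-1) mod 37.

Step 1: We need x such that 15 * x = 1 (mod 37).
Step 2: Using the extended Euclidean algorithm or trial:
  15 * 5 = 75 = 2 * 37 + 1.
Step 3: Since 75 mod 37 = 1, the inverse is x = 5.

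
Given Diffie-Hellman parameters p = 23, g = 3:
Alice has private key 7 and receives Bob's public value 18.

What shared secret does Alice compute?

Step 1: s = B^a mod p = 18^7 mod 23.
  18^1 mod 23 = 18
  18^2 mod 23 = (18 * 18) mod 23 = 2
  18^3 mod 23 = (2 * 18) mod 23 = 13
  18^4 mod 23 = (13 * 18) mod 23 = 4
  18^5 mod 23 = (4 * 18) mod 23 = 3
  18^6 mod 23 = (3 * 18) mod 23 = 8
  18^7 mod 23 = (8 * 18) mod 23 = 6
Result: shared secret = 6.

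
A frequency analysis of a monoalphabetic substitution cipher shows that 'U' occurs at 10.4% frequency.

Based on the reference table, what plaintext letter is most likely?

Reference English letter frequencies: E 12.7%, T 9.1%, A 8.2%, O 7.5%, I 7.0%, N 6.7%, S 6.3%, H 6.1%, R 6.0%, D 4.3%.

Step 1: The observed frequency is 10.4%.
Step 2: Compare with English frequencies:
  E: 12.7% (difference: 2.3%)
  T: 9.1% (difference: 1.3%) <-- closest
  A: 8.2% (difference: 2.2%)
  O: 7.5% (difference: 2.9%)
  I: 7.0% (difference: 3.4%)
  N: 6.7% (difference: 3.7%)
  S: 6.3% (difference: 4.1%)
  H: 6.1% (difference: 4.3%)
  R: 6.0% (difference: 4.4%)
  D: 4.3% (difference: 6.1%)
Step 3: 'U' most likely represents 'T' (frequency 9.1%).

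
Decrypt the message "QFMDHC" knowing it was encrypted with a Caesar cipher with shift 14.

Step 1: Reverse the shift by subtracting 14 from each letter position.
  Q (position 16) -> position (16-14) mod 26 = 2 -> C
  F (position 5) -> position (5-14) mod 26 = 17 -> R
  M (position 12) -> position (12-14) mod 26 = 24 -> Y
  D (position 3) -> position (3-14) mod 26 = 15 -> P
  H (position 7) -> position (7-14) mod 26 = 19 -> T
  C (position 2) -> position (2-14) mod 26 = 14 -> O
Decrypted message: CRYPTO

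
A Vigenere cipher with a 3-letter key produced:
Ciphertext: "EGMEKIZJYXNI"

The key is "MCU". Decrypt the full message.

Step 1: Key 'MCU' has length 3. Extended key: MCUMCUMCUMCU
Step 2: Decrypt each position:
  E(4) - M(12) = 18 = S
  G(6) - C(2) = 4 = E
  M(12) - U(20) = 18 = S
  E(4) - M(12) = 18 = S
  K(10) - C(2) = 8 = I
  I(8) - U(20) = 14 = O
  Z(25) - M(12) = 13 = N
  J(9) - C(2) = 7 = H
  Y(24) - U(20) = 4 = E
  X(23) - M(12) = 11 = L
  N(13) - C(2) = 11 = L
  I(8) - U(20) = 14 = O
Plaintext: SESSIONHELLO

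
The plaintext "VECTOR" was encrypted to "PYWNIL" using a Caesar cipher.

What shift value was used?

Step 1: Compare first letters: V (position 21) -> P (position 15).
Step 2: Shift = (15 - 21) mod 26 = 20.
The shift value is 20.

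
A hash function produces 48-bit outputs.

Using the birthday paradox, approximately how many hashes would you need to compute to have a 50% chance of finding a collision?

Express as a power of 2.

Step 1: The birthday paradox gives collision probability ~50% after sqrt(2^n) = 2^(n/2) hashes.
Step 2: For 48-bit output: 2^(48/2) = 2^24.
Step 3: Approximately 2^24 hash computations needed.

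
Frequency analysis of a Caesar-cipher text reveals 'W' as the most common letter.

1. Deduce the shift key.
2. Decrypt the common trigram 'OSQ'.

Step 1: In English, 'E' is the most frequent letter (12.7%).
Step 2: The most frequent ciphertext letter is 'W' (position 22).
Step 3: Shift = (22 - 4) mod 26 = 18.
Step 4: Decrypt 'OSQ' by shifting back 18:
  O -> W
  S -> A
  Q -> Y
Step 5: 'OSQ' decrypts to 'WAY'.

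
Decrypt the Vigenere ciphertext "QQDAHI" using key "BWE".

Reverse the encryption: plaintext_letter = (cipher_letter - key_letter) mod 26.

Step 1: Extend key: BWEBWE
Step 2: Decrypt each letter (c - k) mod 26:
  Q(16) - B(1) = (16-1) mod 26 = 15 = P
  Q(16) - W(22) = (16-22) mod 26 = 20 = U
  D(3) - E(4) = (3-4) mod 26 = 25 = Z
  A(0) - B(1) = (0-1) mod 26 = 25 = Z
  H(7) - W(22) = (7-22) mod 26 = 11 = L
  I(8) - E(4) = (8-4) mod 26 = 4 = E
Plaintext: PUZZLE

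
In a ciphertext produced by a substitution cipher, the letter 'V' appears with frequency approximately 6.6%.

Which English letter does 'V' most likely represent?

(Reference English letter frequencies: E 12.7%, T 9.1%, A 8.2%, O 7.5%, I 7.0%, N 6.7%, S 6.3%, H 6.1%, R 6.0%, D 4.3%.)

Step 1: The observed frequency is 6.6%.
Step 2: Compare with English frequencies:
  E: 12.7% (difference: 6.1%)
  T: 9.1% (difference: 2.5%)
  A: 8.2% (difference: 1.6%)
  O: 7.5% (difference: 0.9%)
  I: 7.0% (difference: 0.4%)
  N: 6.7% (difference: 0.1%) <-- closest
  S: 6.3% (difference: 0.3%)
  H: 6.1% (difference: 0.5%)
  R: 6.0% (difference: 0.6%)
  D: 4.3% (difference: 2.3%)
Step 3: 'V' most likely represents 'N' (frequency 6.7%).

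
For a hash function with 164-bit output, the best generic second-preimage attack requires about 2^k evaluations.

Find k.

Step 1: The hash has a 164-bit output.
Step 2: Second-preimage resistance means: given a specific input x, it should be infeasible to find a different y with h(y) = h(x).
With a 164-bit output, a generic search for a second preimage costs about 2^164 evaluations (each trial matches the fixed target with probability 2^-164).
Step 3: Security level = 164 bits.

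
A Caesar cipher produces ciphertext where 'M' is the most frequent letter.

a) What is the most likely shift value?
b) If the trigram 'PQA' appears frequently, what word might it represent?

Step 1: In English, 'E' is the most frequent letter (12.7%).
Step 2: The most frequent ciphertext letter is 'M' (position 12).
Step 3: Shift = (12 - 4) mod 26 = 8.
Step 4: Decrypt 'PQA' by shifting back 8:
  P -> H
  Q -> I
  A -> S
Step 5: 'PQA' decrypts to 'HIS'.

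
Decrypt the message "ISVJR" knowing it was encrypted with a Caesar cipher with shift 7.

Step 1: Reverse the shift by subtracting 7 from each letter position.
  I (position 8) -> position (8-7) mod 26 = 1 -> B
  S (position 18) -> position (18-7) mod 26 = 11 -> L
  V (position 21) -> position (21-7) mod 26 = 14 -> O
  J (position 9) -> position (9-7) mod 26 = 2 -> C
  R (position 17) -> position (17-7) mod 26 = 10 -> K
Decrypted message: BLOCK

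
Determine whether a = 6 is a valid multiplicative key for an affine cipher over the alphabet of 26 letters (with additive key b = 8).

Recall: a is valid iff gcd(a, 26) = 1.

Step 1: Compute gcd(6, 26).
Step 2: gcd(6, 26) = 2.
Since gcd = 2 != 1, 6 shares a common factor with 26, so it cannot be used.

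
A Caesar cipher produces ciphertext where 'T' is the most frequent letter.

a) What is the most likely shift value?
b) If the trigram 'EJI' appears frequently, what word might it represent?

Step 1: In English, 'E' is the most frequent letter (12.7%).
Step 2: The most frequent ciphertext letter is 'T' (position 19).
Step 3: Shift = (19 - 4) mod 26 = 15.
Step 4: Decrypt 'EJI' by shifting back 15:
  E -> P
  J -> U
  I -> T
Step 5: 'EJI' decrypts to 'PUT'.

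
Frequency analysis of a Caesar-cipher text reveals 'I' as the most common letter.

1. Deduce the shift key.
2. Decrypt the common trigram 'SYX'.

Step 1: In English, 'E' is the most frequent letter (12.7%).
Step 2: The most frequent ciphertext letter is 'I' (position 8).
Step 3: Shift = (8 - 4) mod 26 = 4.
Step 4: Decrypt 'SYX' by shifting back 4:
  S -> O
  Y -> U
  X -> T
Step 5: 'SYX' decrypts to 'OUT'.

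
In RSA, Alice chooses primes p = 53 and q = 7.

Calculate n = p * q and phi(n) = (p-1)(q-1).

Step 1: n = p * q = 53 * 7 = 371.
Step 2: phi(n) = (p-1)(q-1) = 52 * 6 = 312.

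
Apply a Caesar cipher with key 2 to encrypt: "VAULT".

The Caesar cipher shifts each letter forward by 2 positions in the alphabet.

Step 1: For each letter, shift forward by 2 positions (mod 26).
  V (position 21) -> position (21+2) mod 26 = 23 -> X
  A (position 0) -> position (0+2) mod 26 = 2 -> C
  U (position 20) -> position (20+2) mod 26 = 22 -> W
  L (position 11) -> position (11+2) mod 26 = 13 -> N
  T (position 19) -> position (19+2) mod 26 = 21 -> V
Result: XCWNV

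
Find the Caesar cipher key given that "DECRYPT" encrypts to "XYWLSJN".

Step 1: Compare first letters: D (position 3) -> X (position 23).
Step 2: Shift = (23 - 3) mod 26 = 20.
The shift value is 20.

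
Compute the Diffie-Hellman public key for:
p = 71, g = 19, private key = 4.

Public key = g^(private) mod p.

Step 1: A = g^a mod p = 19^4 mod 71.
  19^1 mod 71 = 19
  19^2 mod 71 = (19 * 19) mod 71 = 6
  19^3 mod 71 = (6 * 19) mod 71 = 43
  19^4 mod 71 = (43 * 19) mod 71 = 36
Result: A = 36.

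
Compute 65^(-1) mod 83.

Step 1: We need x such that 65 * x = 1 (mod 83).
Step 2: Using the extended Euclidean algorithm or trial:
  65 * 23 = 1495 = 18 * 83 + 1.
Step 3: Since 1495 mod 83 = 1, the inverse is x = 23.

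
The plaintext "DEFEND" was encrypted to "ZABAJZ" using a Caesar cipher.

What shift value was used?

Step 1: Compare first letters: D (position 3) -> Z (position 25).
Step 2: Shift = (25 - 3) mod 26 = 22.
The shift value is 22.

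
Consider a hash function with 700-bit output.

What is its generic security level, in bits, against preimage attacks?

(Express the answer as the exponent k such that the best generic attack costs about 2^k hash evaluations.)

Step 1: The hash has a 700-bit output.
Step 2: Preimage resistance means: given a digest h(x), it should be infeasible to find any input that hashes to it.
With a 700-bit output there are 2^700 possible digests, so a generic brute-force preimage search costs about 2^700 evaluations.
Step 3: Security level = 700 bits.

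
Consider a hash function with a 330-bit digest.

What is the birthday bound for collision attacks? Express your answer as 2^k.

Step 1: The birthday paradox gives collision probability ~50% after sqrt(2^n) = 2^(n/2) hashes.
Step 2: For 330-bit output: 2^(330/2) = 2^165.
Step 3: Approximately 2^165 hash computations needed.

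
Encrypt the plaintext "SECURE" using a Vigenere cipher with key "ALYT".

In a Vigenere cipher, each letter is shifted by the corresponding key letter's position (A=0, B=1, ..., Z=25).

Step 1: Repeat key to match plaintext length:
  Plaintext: SECURE
  Key:       ALYTAL
Step 2: Encrypt each letter:
  S(18) + A(0) = (18+0) mod 26 = 18 = S
  E(4) + L(11) = (4+11) mod 26 = 15 = P
  C(2) + Y(24) = (2+24) mod 26 = 0 = A
  U(20) + T(19) = (20+19) mod 26 = 13 = N
  R(17) + A(0) = (17+0) mod 26 = 17 = R
  E(4) + L(11) = (4+11) mod 26 = 15 = P
Ciphertext: SPANRP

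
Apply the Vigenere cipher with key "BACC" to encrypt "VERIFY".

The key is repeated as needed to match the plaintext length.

Step 1: Repeat key to match plaintext length:
  Plaintext: VERIFY
  Key:       BACCBA
Step 2: Encrypt each letter:
  V(21) + B(1) = (21+1) mod 26 = 22 = W
  E(4) + A(0) = (4+0) mod 26 = 4 = E
  R(17) + C(2) = (17+2) mod 26 = 19 = T
  I(8) + C(2) = (8+2) mod 26 = 10 = K
  F(5) + B(1) = (5+1) mod 26 = 6 = G
  Y(24) + A(0) = (24+0) mod 26 = 24 = Y
Ciphertext: WETKGY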